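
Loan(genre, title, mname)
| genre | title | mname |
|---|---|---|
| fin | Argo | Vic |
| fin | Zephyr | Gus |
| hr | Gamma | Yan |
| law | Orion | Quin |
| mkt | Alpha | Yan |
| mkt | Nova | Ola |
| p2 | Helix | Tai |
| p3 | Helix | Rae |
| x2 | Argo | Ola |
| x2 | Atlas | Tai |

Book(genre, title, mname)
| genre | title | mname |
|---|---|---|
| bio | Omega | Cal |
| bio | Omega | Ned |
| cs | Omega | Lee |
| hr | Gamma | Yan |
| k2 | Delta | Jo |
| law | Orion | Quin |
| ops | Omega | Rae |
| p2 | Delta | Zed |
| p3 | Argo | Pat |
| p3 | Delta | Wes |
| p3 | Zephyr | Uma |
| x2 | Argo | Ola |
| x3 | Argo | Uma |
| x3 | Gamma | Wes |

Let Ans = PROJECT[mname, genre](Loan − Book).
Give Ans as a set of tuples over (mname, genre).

{(Gus, fin), (Ola, mkt), (Rae, p3), (Tai, p2), (Tai, x2), (Vic, fin), (Yan, mkt)}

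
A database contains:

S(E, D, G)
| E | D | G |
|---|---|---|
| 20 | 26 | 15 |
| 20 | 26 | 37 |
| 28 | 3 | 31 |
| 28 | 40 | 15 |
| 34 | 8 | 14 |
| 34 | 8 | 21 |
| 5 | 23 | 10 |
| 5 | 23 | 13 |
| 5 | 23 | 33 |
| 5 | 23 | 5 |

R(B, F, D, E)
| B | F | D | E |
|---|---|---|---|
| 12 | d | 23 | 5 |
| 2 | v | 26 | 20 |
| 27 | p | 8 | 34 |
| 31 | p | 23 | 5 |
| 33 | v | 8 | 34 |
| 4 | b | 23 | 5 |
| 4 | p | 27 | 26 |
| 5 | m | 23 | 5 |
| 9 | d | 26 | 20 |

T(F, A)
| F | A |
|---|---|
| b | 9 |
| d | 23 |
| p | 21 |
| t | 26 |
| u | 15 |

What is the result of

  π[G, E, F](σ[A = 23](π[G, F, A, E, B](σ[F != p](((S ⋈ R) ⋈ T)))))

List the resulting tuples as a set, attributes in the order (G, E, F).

S ⋈ R (natural join on E, D): {(20, 26, 15, 2, v), (20, 26, 15, 9, d), (20, 26, 37, 2, v), (20, 26, 37, 9, d), (34, 8, 14, 27, p), (34, 8, 14, 33, v), (34, 8, 21, 27, p), (34, 8, 21, 33, v), (5, 23, 10, 12, d), (5, 23, 10, 31, p), (5, 23, 10, 4, b), (5, 23, 10, 5, m), (5, 23, 13, 12, d), (5, 23, 13, 31, p), (5, 23, 13, 4, b), (5, 23, 13, 5, m), (5, 23, 33, 12, d), (5, 23, 33, 31, p), (5, 23, 33, 4, b), (5, 23, 33, 5, m), (5, 23, 5, 12, d), (5, 23, 5, 31, p), (5, 23, 5, 4, b), (5, 23, 5, 5, m)}
(S ⋈ R) ⋈ T (natural join on F): {(20, 26, 15, 9, d, 23), (20, 26, 37, 9, d, 23), (34, 8, 14, 27, p, 21), (34, 8, 21, 27, p, 21), (5, 23, 10, 12, d, 23), (5, 23, 10, 31, p, 21), (5, 23, 10, 4, b, 9), (5, 23, 13, 12, d, 23), (5, 23, 13, 31, p, 21), (5, 23, 13, 4, b, 9), (5, 23, 33, 12, d, 23), (5, 23, 33, 31, p, 21), (5, 23, 33, 4, b, 9), (5, 23, 5, 12, d, 23), (5, 23, 5, 31, p, 21), (5, 23, 5, 4, b, 9)}
Apply σ_{F != p}; surviving tuples: {(20, 26, 15, 9, d, 23), (20, 26, 37, 9, d, 23), (5, 23, 10, 12, d, 23), (5, 23, 10, 4, b, 9), (5, 23, 13, 12, d, 23), (5, 23, 13, 4, b, 9), (5, 23, 33, 12, d, 23), (5, 23, 33, 4, b, 9), (5, 23, 5, 12, d, 23), (5, 23, 5, 4, b, 9)}
π[G, F, A, E, B]: project onto (G, F, A, E, B) → {(10, b, 9, 5, 4), (10, d, 23, 5, 12), (13, b, 9, 5, 4), (13, d, 23, 5, 12), (15, d, 23, 20, 9), (33, b, 9, 5, 4), (33, d, 23, 5, 12), (37, d, 23, 20, 9), (5, b, 9, 5, 4), (5, d, 23, 5, 12)}
Apply σ_{A = 23}; surviving tuples: {(10, d, 23, 5, 12), (13, d, 23, 5, 12), (15, d, 23, 20, 9), (33, d, 23, 5, 12), (37, d, 23, 20, 9), (5, d, 23, 5, 12)}
π[G, E, F]: project onto (G, E, F) → {(10, 5, d), (13, 5, d), (15, 20, d), (33, 5, d), (37, 20, d), (5, 5, d)}

{(10, 5, d), (13, 5, d), (15, 20, d), (33, 5, d), (37, 20, d), (5, 5, d)}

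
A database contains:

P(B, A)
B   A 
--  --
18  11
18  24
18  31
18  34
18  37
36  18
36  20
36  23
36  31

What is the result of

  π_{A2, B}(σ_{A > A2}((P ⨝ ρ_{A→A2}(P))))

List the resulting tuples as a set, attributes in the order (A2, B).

ρ[A→A2]: schema becomes (B, A2); tuples unchanged.
Joining P and ρ_{A→A2}(P) on B yields {(18, 11, 11), (18, 11, 24), (18, 11, 31), (18, 11, 34), (18, 11, 37), (18, 24, 11), (18, 24, 24), (18, 24, 31), (18, 24, 34), (18, 24, 37), (18, 31, 11), (18, 31, 24), (18, 31, 31), (18, 31, 34), (18, 31, 37), (18, 34, 11), (18, 34, 24), (18, 34, 31), (18, 34, 34), (18, 34, 37), (18, 37, 11), (18, 37, 24), (18, 37, 31), (18, 37, 34), (18, 37, 37), (36, 18, 18), (36, 18, 20), (36, 18, 23), (36, 18, 31), (36, 20, 18), (36, 20, 20), (36, 20, 23), (36, 20, 31), (36, 23, 18), (36, 23, 20), (36, 23, 23), (36, 23, 31), (36, 31, 18), (36, 31, 20), (36, 31, 23), (36, 31, 31)}.
Filtering on A > A2 leaves {(18, 24, 11), (18, 31, 11), (18, 31, 24), (18, 34, 11), (18, 34, 24), (18, 34, 31), (18, 37, 11), (18, 37, 24), (18, 37, 31), (18, 37, 34), (36, 20, 18), (36, 23, 18), (36, 23, 20), (36, 31, 18), (36, 31, 20), (36, 31, 23)}.
Projecting to A2, B (9 duplicate(s) eliminated): {(11, 18), (18, 36), (20, 36), (23, 36), (24, 18), (31, 18), (34, 18)}

{(11, 18), (18, 36), (20, 36), (23, 36), (24, 18), (31, 18), (34, 18)}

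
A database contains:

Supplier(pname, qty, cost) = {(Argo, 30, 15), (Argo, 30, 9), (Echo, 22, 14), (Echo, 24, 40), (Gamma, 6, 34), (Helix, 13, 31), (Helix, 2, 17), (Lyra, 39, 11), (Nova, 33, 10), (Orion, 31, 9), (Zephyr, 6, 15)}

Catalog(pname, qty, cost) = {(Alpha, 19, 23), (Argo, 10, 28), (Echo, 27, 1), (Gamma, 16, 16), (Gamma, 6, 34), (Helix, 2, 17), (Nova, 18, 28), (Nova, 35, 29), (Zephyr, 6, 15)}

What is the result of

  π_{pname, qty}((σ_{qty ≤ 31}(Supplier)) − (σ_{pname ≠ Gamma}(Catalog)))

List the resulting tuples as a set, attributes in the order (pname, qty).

{(Argo, 30), (Echo, 22), (Echo, 24), (Gamma, 6), (Helix, 13), (Orion, 31)}

Apply σ_{qty ≤ 31}; surviving tuples: {(Argo, 30, 15), (Argo, 30, 9), (Echo, 22, 14), (Echo, 24, 40), (Gamma, 6, 34), (Helix, 13, 31), (Helix, 2, 17), (Orion, 31, 9), (Zephyr, 6, 15)}
Apply σ_{pname ≠ Gamma}; surviving tuples: {(Alpha, 19, 23), (Argo, 10, 28), (Echo, 27, 1), (Helix, 2, 17), (Nova, 18, 28), (Nova, 35, 29), (Zephyr, 6, 15)}
Set difference of the two operands is {(Argo, 30, 15), (Argo, 30, 9), (Echo, 22, 14), (Echo, 24, 40), (Gamma, 6, 34), (Helix, 13, 31), (Orion, 31, 9)}.
π[pname, qty]: project onto (pname, qty) (1 duplicate(s) eliminated) → {(Argo, 30), (Echo, 22), (Echo, 24), (Gamma, 6), (Helix, 13), (Orion, 31)}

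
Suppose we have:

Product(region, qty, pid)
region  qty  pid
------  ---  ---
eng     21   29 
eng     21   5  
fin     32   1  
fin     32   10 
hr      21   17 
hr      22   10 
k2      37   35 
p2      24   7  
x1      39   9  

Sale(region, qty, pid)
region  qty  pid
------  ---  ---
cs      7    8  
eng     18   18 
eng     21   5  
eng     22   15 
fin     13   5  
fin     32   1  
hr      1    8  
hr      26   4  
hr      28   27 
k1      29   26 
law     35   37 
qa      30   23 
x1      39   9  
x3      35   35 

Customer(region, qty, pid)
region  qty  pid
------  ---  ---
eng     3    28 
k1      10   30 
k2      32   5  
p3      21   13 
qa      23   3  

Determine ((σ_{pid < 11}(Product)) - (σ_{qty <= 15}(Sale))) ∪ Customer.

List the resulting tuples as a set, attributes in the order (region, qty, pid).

σ[pid < 11]: keep tuples satisfying pid < 11 → {(eng, 21, 5), (fin, 32, 1), (fin, 32, 10), (hr, 22, 10), (p2, 24, 7), (x1, 39, 9)}
σ[qty <= 15]: keep tuples satisfying qty <= 15 → {(cs, 7, 8), (fin, 13, 5), (hr, 1, 8)}
Set difference of the two operands is {(eng, 21, 5), (fin, 32, 1), (fin, 32, 10), (hr, 22, 10), (p2, 24, 7), (x1, 39, 9)}.
Set union of the two operands is {(eng, 21, 5), (eng, 3, 28), (fin, 32, 1), (fin, 32, 10), (hr, 22, 10), (k1, 10, 30), (k2, 32, 5), (p2, 24, 7), (p3, 21, 13), (qa, 23, 3), (x1, 39, 9)}.

{(eng, 21, 5), (eng, 3, 28), (fin, 32, 1), (fin, 32, 10), (hr, 22, 10), (k1, 10, 30), (k2, 32, 5), (p2, 24, 7), (p3, 21, 13), (qa, 23, 3), (x1, 39, 9)}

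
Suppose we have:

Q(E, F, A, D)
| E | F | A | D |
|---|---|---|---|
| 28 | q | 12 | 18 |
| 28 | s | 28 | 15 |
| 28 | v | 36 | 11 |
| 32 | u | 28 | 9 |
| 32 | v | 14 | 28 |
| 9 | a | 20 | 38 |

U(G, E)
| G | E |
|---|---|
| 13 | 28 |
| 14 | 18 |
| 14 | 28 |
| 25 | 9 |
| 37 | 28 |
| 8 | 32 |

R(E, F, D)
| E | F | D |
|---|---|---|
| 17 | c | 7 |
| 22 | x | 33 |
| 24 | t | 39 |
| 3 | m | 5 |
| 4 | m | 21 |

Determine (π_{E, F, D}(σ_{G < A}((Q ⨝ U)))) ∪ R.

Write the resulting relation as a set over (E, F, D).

Joining Q and U on E yields {(28, q, 12, 18, 13), (28, q, 12, 18, 14), (28, q, 12, 18, 37), (28, s, 28, 15, 13), (28, s, 28, 15, 14), (28, s, 28, 15, 37), (28, v, 36, 11, 13), (28, v, 36, 11, 14), (28, v, 36, 11, 37), (32, u, 28, 9, 8), (32, v, 14, 28, 8), (9, a, 20, 38, 25)}.
σ[G < A]: keep tuples satisfying G < A → {(28, s, 28, 15, 13), (28, s, 28, 15, 14), (28, v, 36, 11, 13), (28, v, 36, 11, 14), (32, u, 28, 9, 8), (32, v, 14, 28, 8)}
π_{E, F, D} gives {(28, s, 15), (28, v, 11), (32, u, 9), (32, v, 28)} (2 duplicate(s) eliminated).
Taking the union: {(17, c, 7), (22, x, 33), (24, t, 39), (28, s, 15), (28, v, 11), (3, m, 5), (32, u, 9), (32, v, 28), (4, m, 21)}

{(17, c, 7), (22, x, 33), (24, t, 39), (28, s, 15), (28, v, 11), (3, m, 5), (32, u, 9), (32, v, 28), (4, m, 21)}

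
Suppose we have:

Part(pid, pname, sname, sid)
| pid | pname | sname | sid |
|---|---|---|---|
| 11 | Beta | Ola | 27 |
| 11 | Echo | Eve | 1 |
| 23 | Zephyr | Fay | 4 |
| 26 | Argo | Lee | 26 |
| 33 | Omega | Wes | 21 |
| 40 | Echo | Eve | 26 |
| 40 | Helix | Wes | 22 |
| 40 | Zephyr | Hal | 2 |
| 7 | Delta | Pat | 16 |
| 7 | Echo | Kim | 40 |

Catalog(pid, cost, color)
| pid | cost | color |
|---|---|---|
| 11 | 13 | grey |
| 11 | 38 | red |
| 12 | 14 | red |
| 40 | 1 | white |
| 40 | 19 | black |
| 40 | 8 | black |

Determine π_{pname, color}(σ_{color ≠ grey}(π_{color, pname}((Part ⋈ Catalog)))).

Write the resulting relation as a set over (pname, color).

Part ⋈ Catalog (natural join on pid): {(11, Beta, Ola, 27, 13, grey), (11, Beta, Ola, 27, 38, red), (11, Echo, Eve, 1, 13, grey), (11, Echo, Eve, 1, 38, red), (40, Echo, Eve, 26, 1, white), (40, Echo, Eve, 26, 19, black), (40, Echo, Eve, 26, 8, black), (40, Helix, Wes, 22, 1, white), (40, Helix, Wes, 22, 19, black), (40, Helix, Wes, 22, 8, black), (40, Zephyr, Hal, 2, 1, white), (40, Zephyr, Hal, 2, 19, black), (40, Zephyr, Hal, 2, 8, black)}
π[color, pname]: project onto (color, pname) (3 duplicate(s) eliminated) → {(black, Echo), (black, Helix), (black, Zephyr), (grey, Beta), (grey, Echo), (red, Beta), (red, Echo), (white, Echo), (white, Helix), (white, Zephyr)}
Selection color ≠ grey: {(black, Echo), (black, Helix), (black, Zephyr), (red, Beta), (red, Echo), (white, Echo), (white, Helix), (white, Zephyr)}
π[pname, color]: project onto (pname, color) → {(Beta, red), (Echo, black), (Echo, red), (Echo, white), (Helix, black), (Helix, white), (Zephyr, black), (Zephyr, white)}

{(Beta, red), (Echo, black), (Echo, red), (Echo, white), (Helix, black), (Helix, white), (Zephyr, black), (Zephyr, white)}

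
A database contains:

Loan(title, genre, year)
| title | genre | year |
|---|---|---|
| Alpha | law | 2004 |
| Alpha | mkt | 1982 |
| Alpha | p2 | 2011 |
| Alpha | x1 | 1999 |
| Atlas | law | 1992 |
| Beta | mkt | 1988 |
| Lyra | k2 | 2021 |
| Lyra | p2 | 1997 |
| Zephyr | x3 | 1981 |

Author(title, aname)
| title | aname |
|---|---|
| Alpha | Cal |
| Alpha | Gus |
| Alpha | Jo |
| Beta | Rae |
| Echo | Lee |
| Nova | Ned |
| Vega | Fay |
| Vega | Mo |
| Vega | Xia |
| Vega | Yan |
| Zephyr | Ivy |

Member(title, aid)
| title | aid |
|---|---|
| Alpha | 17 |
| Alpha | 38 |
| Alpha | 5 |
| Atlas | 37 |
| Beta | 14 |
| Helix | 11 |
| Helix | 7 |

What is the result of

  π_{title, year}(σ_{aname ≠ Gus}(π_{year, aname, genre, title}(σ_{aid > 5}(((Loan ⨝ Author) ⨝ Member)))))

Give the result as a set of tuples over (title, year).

Loan ⋈ Author (natural join on title): {(Alpha, law, 2004, Cal), (Alpha, law, 2004, Gus), (Alpha, law, 2004, Jo), (Alpha, mkt, 1982, Cal), (Alpha, mkt, 1982, Gus), (Alpha, mkt, 1982, Jo), (Alpha, p2, 2011, Cal), (Alpha, p2, 2011, Gus), (Alpha, p2, 2011, Jo), (Alpha, x1, 1999, Cal), (Alpha, x1, 1999, Gus), (Alpha, x1, 1999, Jo), (Beta, mkt, 1988, Rae), (Zephyr, x3, 1981, Ivy)}
(Loan ⨝ Author) ⋈ Member (natural join on title): {(Alpha, law, 2004, Cal, 17), (Alpha, law, 2004, Cal, 38), (Alpha, law, 2004, Cal, 5), (Alpha, law, 2004, Gus, 17), (Alpha, law, 2004, Gus, 38), (Alpha, law, 2004, Gus, 5), (Alpha, law, 2004, Jo, 17), (Alpha, law, 2004, Jo, 38), (Alpha, law, 2004, Jo, 5), (Alpha, mkt, 1982, Cal, 17), (Alpha, mkt, 1982, Cal, 38), (Alpha, mkt, 1982, Cal, 5), (Alpha, mkt, 1982, Gus, 17), (Alpha, mkt, 1982, Gus, 38), (Alpha, mkt, 1982, Gus, 5), (Alpha, mkt, 1982, Jo, 17), (Alpha, mkt, 1982, Jo, 38), (Alpha, mkt, 1982, Jo, 5), (Alpha, p2, 2011, Cal, 17), (Alpha, p2, 2011, Cal, 38), (Alpha, p2, 2011, Cal, 5), (Alpha, p2, 2011, Gus, 17), (Alpha, p2, 2011, Gus, 38), (Alpha, p2, 2011, Gus, 5), (Alpha, p2, 2011, Jo, 17), (Alpha, p2, 2011, Jo, 38), (Alpha, p2, 2011, Jo, 5), (Alpha, x1, 1999, Cal, 17), (Alpha, x1, 1999, Cal, 38), (Alpha, x1, 1999, Cal, 5), (Alpha, x1, 1999, Gus, 17), (Alpha, x1, 1999, Gus, 38), (Alpha, x1, 1999, Gus, 5), (Alpha, x1, 1999, Jo, 17), (Alpha, x1, 1999, Jo, 38), (Alpha, x1, 1999, Jo, 5), (Beta, mkt, 1988, Rae, 14)}
Selection aid > 5: {(Alpha, law, 2004, Cal, 17), (Alpha, law, 2004, Cal, 38), (Alpha, law, 2004, Gus, 17), (Alpha, law, 2004, Gus, 38), (Alpha, law, 2004, Jo, 17), (Alpha, law, 2004, Jo, 38), (Alpha, mkt, 1982, Cal, 17), (Alpha, mkt, 1982, Cal, 38), (Alpha, mkt, 1982, Gus, 17), (Alpha, mkt, 1982, Gus, 38), (Alpha, mkt, 1982, Jo, 17), (Alpha, mkt, 1982, Jo, 38), (Alpha, p2, 2011, Cal, 17), (Alpha, p2, 2011, Cal, 38), (Alpha, p2, 2011, Gus, 17), (Alpha, p2, 2011, Gus, 38), (Alpha, p2, 2011, Jo, 17), (Alpha, p2, 2011, Jo, 38), (Alpha, x1, 1999, Cal, 17), (Alpha, x1, 1999, Cal, 38), (Alpha, x1, 1999, Gus, 17), (Alpha, x1, 1999, Gus, 38), (Alpha, x1, 1999, Jo, 17), (Alpha, x1, 1999, Jo, 38), (Beta, mkt, 1988, Rae, 14)}
π[year, aname, genre, title]: project onto (year, aname, genre, title) (12 duplicate(s) eliminated) → {(1982, Cal, mkt, Alpha), (1982, Gus, mkt, Alpha), (1982, Jo, mkt, Alpha), (1988, Rae, mkt, Beta), (1999, Cal, x1, Alpha), (1999, Gus, x1, Alpha), (1999, Jo, x1, Alpha), (2004, Cal, law, Alpha), (2004, Gus, law, Alpha), (2004, Jo, law, Alpha), (2011, Cal, p2, Alpha), (2011, Gus, p2, Alpha), (2011, Jo, p2, Alpha)}
Selection aname ≠ Gus: {(1982, Cal, mkt, Alpha), (1982, Jo, mkt, Alpha), (1988, Rae, mkt, Beta), (1999, Cal, x1, Alpha), (1999, Jo, x1, Alpha), (2004, Cal, law, Alpha), (2004, Jo, law, Alpha), (2011, Cal, p2, Alpha), (2011, Jo, p2, Alpha)}
π[title, year]: project onto (title, year) (4 duplicate(s) eliminated) → {(Alpha, 1982), (Alpha, 1999), (Alpha, 2004), (Alpha, 2011), (Beta, 1988)}

{(Alpha, 1982), (Alpha, 1999), (Alpha, 2004), (Alpha, 2011), (Beta, 1988)}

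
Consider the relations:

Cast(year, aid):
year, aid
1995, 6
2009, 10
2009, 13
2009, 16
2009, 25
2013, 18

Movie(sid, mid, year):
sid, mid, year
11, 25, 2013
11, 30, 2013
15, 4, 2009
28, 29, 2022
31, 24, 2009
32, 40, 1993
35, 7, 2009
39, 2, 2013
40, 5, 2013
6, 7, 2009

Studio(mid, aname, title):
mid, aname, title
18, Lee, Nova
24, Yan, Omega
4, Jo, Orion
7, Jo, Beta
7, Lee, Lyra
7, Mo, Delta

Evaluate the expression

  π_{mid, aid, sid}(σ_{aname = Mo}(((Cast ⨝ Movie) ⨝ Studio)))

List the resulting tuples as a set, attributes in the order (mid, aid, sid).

{(7, 10, 35), (7, 10, 6), (7, 13, 35), (7, 13, 6), (7, 16, 35), (7, 16, 6), (7, 25, 35), (7, 25, 6)}

Natural join on year: {(2009, 10, 15, 4), (2009, 10, 31, 24), (2009, 10, 35, 7), (2009, 10, 6, 7), (2009, 13, 15, 4), (2009, 13, 31, 24), (2009, 13, 35, 7), (2009, 13, 6, 7), (2009, 16, 15, 4), (2009, 16, 31, 24), (2009, 16, 35, 7), (2009, 16, 6, 7), (2009, 25, 15, 4), (2009, 25, 31, 24), (2009, 25, 35, 7), (2009, 25, 6, 7), (2013, 18, 11, 25), (2013, 18, 11, 30), (2013, 18, 39, 2), (2013, 18, 40, 5)}
Natural join on mid: {(2009, 10, 15, 4, Jo, Orion), (2009, 10, 31, 24, Yan, Omega), (2009, 10, 35, 7, Jo, Beta), (2009, 10, 35, 7, Lee, Lyra), (2009, 10, 35, 7, Mo, Delta), (2009, 10, 6, 7, Jo, Beta), (2009, 10, 6, 7, Lee, Lyra), (2009, 10, 6, 7, Mo, Delta), (2009, 13, 15, 4, Jo, Orion), (2009, 13, 31, 24, Yan, Omega), (2009, 13, 35, 7, Jo, Beta), (2009, 13, 35, 7, Lee, Lyra), (2009, 13, 35, 7, Mo, Delta), (2009, 13, 6, 7, Jo, Beta), (2009, 13, 6, 7, Lee, Lyra), (2009, 13, 6, 7, Mo, Delta), (2009, 16, 15, 4, Jo, Orion), (2009, 16, 31, 24, Yan, Omega), (2009, 16, 35, 7, Jo, Beta), (2009, 16, 35, 7, Lee, Lyra), (2009, 16, 35, 7, Mo, Delta), (2009, 16, 6, 7, Jo, Beta), (2009, 16, 6, 7, Lee, Lyra), (2009, 16, 6, 7, Mo, Delta), (2009, 25, 15, 4, Jo, Orion), (2009, 25, 31, 24, Yan, Omega), (2009, 25, 35, 7, Jo, Beta), (2009, 25, 35, 7, Lee, Lyra), (2009, 25, 35, 7, Mo, Delta), (2009, 25, 6, 7, Jo, Beta), (2009, 25, 6, 7, Lee, Lyra), (2009, 25, 6, 7, Mo, Delta)}
σ[aname = Mo]: keep tuples satisfying aname = Mo → {(2009, 10, 35, 7, Mo, Delta), (2009, 10, 6, 7, Mo, Delta), (2009, 13, 35, 7, Mo, Delta), (2009, 13, 6, 7, Mo, Delta), (2009, 16, 35, 7, Mo, Delta), (2009, 16, 6, 7, Mo, Delta), (2009, 25, 35, 7, Mo, Delta), (2009, 25, 6, 7, Mo, Delta)}
Projecting to mid, aid, sid: {(7, 10, 35), (7, 10, 6), (7, 13, 35), (7, 13, 6), (7, 16, 35), (7, 16, 6), (7, 25, 35), (7, 25, 6)}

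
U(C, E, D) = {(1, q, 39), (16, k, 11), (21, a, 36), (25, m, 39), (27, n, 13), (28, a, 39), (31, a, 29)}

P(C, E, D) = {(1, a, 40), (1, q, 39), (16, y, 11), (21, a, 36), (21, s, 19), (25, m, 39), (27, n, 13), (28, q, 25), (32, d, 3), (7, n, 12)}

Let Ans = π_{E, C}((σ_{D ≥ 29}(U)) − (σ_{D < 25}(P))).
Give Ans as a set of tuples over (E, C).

σ[D ≥ 29]: keep tuples satisfying D ≥ 29 → {(1, q, 39), (21, a, 36), (25, m, 39), (28, a, 39), (31, a, 29)}
σ[D < 25]: keep tuples satisfying D < 25 → {(16, y, 11), (21, s, 19), (27, n, 13), (32, d, 3), (7, n, 12)}
Taking the difference: {(1, q, 39), (21, a, 36), (25, m, 39), (28, a, 39), (31, a, 29)}
Projecting to E, C: {(a, 21), (a, 28), (a, 31), (m, 25), (q, 1)}

{(a, 21), (a, 28), (a, 31), (m, 25), (q, 1)}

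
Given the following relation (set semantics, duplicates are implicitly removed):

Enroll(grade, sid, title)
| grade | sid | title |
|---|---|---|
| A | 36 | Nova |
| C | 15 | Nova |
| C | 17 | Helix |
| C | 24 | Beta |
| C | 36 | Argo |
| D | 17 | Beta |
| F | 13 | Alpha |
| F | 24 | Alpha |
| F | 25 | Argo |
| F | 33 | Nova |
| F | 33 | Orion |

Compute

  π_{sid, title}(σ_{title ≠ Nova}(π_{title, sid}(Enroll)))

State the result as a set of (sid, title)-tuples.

π[title, sid]: project onto (title, sid) → {(Alpha, 13), (Alpha, 24), (Argo, 25), (Argo, 36), (Beta, 17), (Beta, 24), (Helix, 17), (Nova, 15), (Nova, 33), (Nova, 36), (Orion, 33)}
Filtering on title ≠ Nova leaves {(Alpha, 13), (Alpha, 24), (Argo, 25), (Argo, 36), (Beta, 17), (Beta, 24), (Helix, 17), (Orion, 33)}.
π[sid, title]: project onto (sid, title) → {(13, Alpha), (17, Beta), (17, Helix), (24, Alpha), (24, Beta), (25, Argo), (33, Orion), (36, Argo)}

{(13, Alpha), (17, Beta), (17, Helix), (24, Alpha), (24, Beta), (25, Argo), (33, Orion), (36, Argo)}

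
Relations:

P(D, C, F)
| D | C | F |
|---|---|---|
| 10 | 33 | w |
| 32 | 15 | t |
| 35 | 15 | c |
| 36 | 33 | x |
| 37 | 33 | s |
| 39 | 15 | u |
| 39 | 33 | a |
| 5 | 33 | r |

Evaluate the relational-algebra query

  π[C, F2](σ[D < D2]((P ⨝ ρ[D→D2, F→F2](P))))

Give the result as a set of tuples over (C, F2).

ρ[D→D2, F→F2]: schema becomes (D2, C, F2); tuples unchanged.
P ⋈ ρ[D→D2, F→F2](P) (natural join on C): {(10, 33, w, 10, w), (10, 33, w, 36, x), (10, 33, w, 37, s), (10, 33, w, 39, a), (10, 33, w, 5, r), (32, 15, t, 32, t), (32, 15, t, 35, c), (32, 15, t, 39, u), (35, 15, c, 32, t), (35, 15, c, 35, c), (35, 15, c, 39, u), (36, 33, x, 10, w), (36, 33, x, 36, x), (36, 33, x, 37, s), (36, 33, x, 39, a), (36, 33, x, 5, r), (37, 33, s, 10, w), (37, 33, s, 36, x), (37, 33, s, 37, s), (37, 33, s, 39, a), (37, 33, s, 5, r), (39, 15, u, 32, t), (39, 15, u, 35, c), (39, 15, u, 39, u), (39, 33, a, 10, w), (39, 33, a, 36, x), (39, 33, a, 37, s), (39, 33, a, 39, a), (39, 33, a, 5, r), (5, 33, r, 10, w), (5, 33, r, 36, x), (5, 33, r, 37, s), (5, 33, r, 39, a), (5, 33, r, 5, r)}
Filtering on D < D2 leaves {(10, 33, w, 36, x), (10, 33, w, 37, s), (10, 33, w, 39, a), (32, 15, t, 35, c), (32, 15, t, 39, u), (35, 15, c, 39, u), (36, 33, x, 37, s), (36, 33, x, 39, a), (37, 33, s, 39, a), (5, 33, r, 10, w), (5, 33, r, 36, x), (5, 33, r, 37, s), (5, 33, r, 39, a)}.
Projecting to C, F2 (7 duplicate(s) eliminated): {(15, c), (15, u), (33, a), (33, s), (33, w), (33, x)}

{(15, c), (15, u), (33, a), (33, s), (33, w), (33, x)}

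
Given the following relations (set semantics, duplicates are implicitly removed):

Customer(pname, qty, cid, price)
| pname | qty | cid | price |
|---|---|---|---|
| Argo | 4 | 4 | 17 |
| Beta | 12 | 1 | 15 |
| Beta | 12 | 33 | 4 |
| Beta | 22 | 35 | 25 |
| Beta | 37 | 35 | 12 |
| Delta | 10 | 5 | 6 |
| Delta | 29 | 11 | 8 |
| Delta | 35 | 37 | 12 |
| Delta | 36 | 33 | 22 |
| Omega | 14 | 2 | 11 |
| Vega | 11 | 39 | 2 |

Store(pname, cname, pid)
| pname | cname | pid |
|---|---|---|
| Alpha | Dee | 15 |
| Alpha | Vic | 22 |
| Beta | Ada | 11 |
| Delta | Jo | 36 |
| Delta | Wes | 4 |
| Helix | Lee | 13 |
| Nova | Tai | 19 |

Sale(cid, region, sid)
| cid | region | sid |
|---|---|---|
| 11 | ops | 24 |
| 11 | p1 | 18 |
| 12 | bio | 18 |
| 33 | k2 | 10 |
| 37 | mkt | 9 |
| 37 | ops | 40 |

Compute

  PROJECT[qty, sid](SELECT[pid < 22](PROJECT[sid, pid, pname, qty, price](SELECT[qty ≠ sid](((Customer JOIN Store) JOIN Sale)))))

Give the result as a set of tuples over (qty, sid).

{(12, 10), (29, 18), (29, 24), (35, 40), (35, 9), (36, 10)}

Customer ⋈ Store (natural join on pname): {(Beta, 12, 1, 15, Ada, 11), (Beta, 12, 33, 4, Ada, 11), (Beta, 22, 35, 25, Ada, 11), (Beta, 37, 35, 12, Ada, 11), (Delta, 10, 5, 6, Jo, 36), (Delta, 10, 5, 6, Wes, 4), (Delta, 29, 11, 8, Jo, 36), (Delta, 29, 11, 8, Wes, 4), (Delta, 35, 37, 12, Jo, 36), (Delta, 35, 37, 12, Wes, 4), (Delta, 36, 33, 22, Jo, 36), (Delta, 36, 33, 22, Wes, 4)}
(Customer JOIN Store) ⋈ Sale (natural join on cid): {(Beta, 12, 33, 4, Ada, 11, k2, 10), (Delta, 29, 11, 8, Jo, 36, ops, 24), (Delta, 29, 11, 8, Jo, 36, p1, 18), (Delta, 29, 11, 8, Wes, 4, ops, 24), (Delta, 29, 11, 8, Wes, 4, p1, 18), (Delta, 35, 37, 12, Jo, 36, mkt, 9), (Delta, 35, 37, 12, Jo, 36, ops, 40), (Delta, 35, 37, 12, Wes, 4, mkt, 9), (Delta, 35, 37, 12, Wes, 4, ops, 40), (Delta, 36, 33, 22, Jo, 36, k2, 10), (Delta, 36, 33, 22, Wes, 4, k2, 10)}
Apply σ_{qty ≠ sid}; surviving tuples: {(Beta, 12, 33, 4, Ada, 11, k2, 10), (Delta, 29, 11, 8, Jo, 36, ops, 24), (Delta, 29, 11, 8, Jo, 36, p1, 18), (Delta, 29, 11, 8, Wes, 4, ops, 24), (Delta, 29, 11, 8, Wes, 4, p1, 18), (Delta, 35, 37, 12, Jo, 36, mkt, 9), (Delta, 35, 37, 12, Jo, 36, ops, 40), (Delta, 35, 37, 12, Wes, 4, mkt, 9), (Delta, 35, 37, 12, Wes, 4, ops, 40), (Delta, 36, 33, 22, Jo, 36, k2, 10), (Delta, 36, 33, 22, Wes, 4, k2, 10)}
π_{sid, pid, pname, qty, price} gives {(10, 11, Beta, 12, 4), (10, 36, Delta, 36, 22), (10, 4, Delta, 36, 22), (18, 36, Delta, 29, 8), (18, 4, Delta, 29, 8), (24, 36, Delta, 29, 8), (24, 4, Delta, 29, 8), (40, 36, Delta, 35, 12), (40, 4, Delta, 35, 12), (9, 36, Delta, 35, 12), (9, 4, Delta, 35, 12)}.
Apply σ_{pid < 22}; surviving tuples: {(10, 11, Beta, 12, 4), (10, 4, Delta, 36, 22), (18, 4, Delta, 29, 8), (24, 4, Delta, 29, 8), (40, 4, Delta, 35, 12), (9, 4, Delta, 35, 12)}
π_{qty, sid} gives {(12, 10), (29, 18), (29, 24), (35, 40), (35, 9), (36, 10)}.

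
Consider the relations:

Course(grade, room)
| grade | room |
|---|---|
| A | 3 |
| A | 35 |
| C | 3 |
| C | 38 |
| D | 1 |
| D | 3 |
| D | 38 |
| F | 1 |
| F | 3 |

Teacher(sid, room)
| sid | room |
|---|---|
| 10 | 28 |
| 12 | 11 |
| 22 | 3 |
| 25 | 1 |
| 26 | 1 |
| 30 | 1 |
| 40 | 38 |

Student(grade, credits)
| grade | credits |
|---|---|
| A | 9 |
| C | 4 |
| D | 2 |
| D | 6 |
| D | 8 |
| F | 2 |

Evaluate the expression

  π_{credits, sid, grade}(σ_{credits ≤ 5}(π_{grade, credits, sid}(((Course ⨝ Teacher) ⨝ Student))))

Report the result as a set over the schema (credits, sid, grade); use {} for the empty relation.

{(2, 22, D), (2, 22, F), (2, 25, D), (2, 25, F), (2, 26, D), (2, 26, F), (2, 30, D), (2, 30, F), (2, 40, D), (4, 22, C), (4, 40, C)}

Course ⋈ Teacher (natural join on room): {(A, 3, 22), (C, 3, 22), (C, 38, 40), (D, 1, 25), (D, 1, 26), (D, 1, 30), (D, 3, 22), (D, 38, 40), (F, 1, 25), (F, 1, 26), (F, 1, 30), (F, 3, 22)}
(Course ⨝ Teacher) ⋈ Student (natural join on grade): {(A, 3, 22, 9), (C, 3, 22, 4), (C, 38, 40, 4), (D, 1, 25, 2), (D, 1, 25, 6), (D, 1, 25, 8), (D, 1, 26, 2), (D, 1, 26, 6), (D, 1, 26, 8), (D, 1, 30, 2), (D, 1, 30, 6), (D, 1, 30, 8), (D, 3, 22, 2), (D, 3, 22, 6), (D, 3, 22, 8), (D, 38, 40, 2), (D, 38, 40, 6), (D, 38, 40, 8), (F, 1, 25, 2), (F, 1, 26, 2), (F, 1, 30, 2), (F, 3, 22, 2)}
Projecting to grade, credits, sid: {(A, 9, 22), (C, 4, 22), (C, 4, 40), (D, 2, 22), (D, 2, 25), (D, 2, 26), (D, 2, 30), (D, 2, 40), (D, 6, 22), (D, 6, 25), (D, 6, 26), (D, 6, 30), (D, 6, 40), (D, 8, 22), (D, 8, 25), (D, 8, 26), (D, 8, 30), (D, 8, 40), (F, 2, 22), (F, 2, 25), (F, 2, 26), (F, 2, 30)}
σ[credits ≤ 5]: keep tuples satisfying credits ≤ 5 → {(C, 4, 22), (C, 4, 40), (D, 2, 22), (D, 2, 25), (D, 2, 26), (D, 2, 30), (D, 2, 40), (F, 2, 22), (F, 2, 25), (F, 2, 26), (F, 2, 30)}
Projecting to credits, sid, grade: {(2, 22, D), (2, 22, F), (2, 25, D), (2, 25, F), (2, 26, D), (2, 26, F), (2, 30, D), (2, 30, F), (2, 40, D), (4, 22, C), (4, 40, C)}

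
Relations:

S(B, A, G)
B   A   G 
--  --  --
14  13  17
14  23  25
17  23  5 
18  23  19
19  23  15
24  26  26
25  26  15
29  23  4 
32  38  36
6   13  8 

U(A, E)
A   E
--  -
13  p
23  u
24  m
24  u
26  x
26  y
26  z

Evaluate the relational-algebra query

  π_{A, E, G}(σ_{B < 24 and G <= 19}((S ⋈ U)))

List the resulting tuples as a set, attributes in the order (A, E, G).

{(13, p, 17), (13, p, 8), (23, u, 15), (23, u, 19), (23, u, 5)}

S ⋈ U (natural join on A): {(14, 13, 17, p), (14, 23, 25, u), (17, 23, 5, u), (18, 23, 19, u), (19, 23, 15, u), (24, 26, 26, x), (24, 26, 26, y), (24, 26, 26, z), (25, 26, 15, x), (25, 26, 15, y), (25, 26, 15, z), (29, 23, 4, u), (6, 13, 8, p)}
σ[B < 24 and G <= 19]: keep tuples satisfying B < 24 and G <= 19 → {(14, 13, 17, p), (17, 23, 5, u), (18, 23, 19, u), (19, 23, 15, u), (6, 13, 8, p)}
Keep only column(s) A, E, G: {(13, p, 17), (13, p, 8), (23, u, 15), (23, u, 19), (23, u, 5)}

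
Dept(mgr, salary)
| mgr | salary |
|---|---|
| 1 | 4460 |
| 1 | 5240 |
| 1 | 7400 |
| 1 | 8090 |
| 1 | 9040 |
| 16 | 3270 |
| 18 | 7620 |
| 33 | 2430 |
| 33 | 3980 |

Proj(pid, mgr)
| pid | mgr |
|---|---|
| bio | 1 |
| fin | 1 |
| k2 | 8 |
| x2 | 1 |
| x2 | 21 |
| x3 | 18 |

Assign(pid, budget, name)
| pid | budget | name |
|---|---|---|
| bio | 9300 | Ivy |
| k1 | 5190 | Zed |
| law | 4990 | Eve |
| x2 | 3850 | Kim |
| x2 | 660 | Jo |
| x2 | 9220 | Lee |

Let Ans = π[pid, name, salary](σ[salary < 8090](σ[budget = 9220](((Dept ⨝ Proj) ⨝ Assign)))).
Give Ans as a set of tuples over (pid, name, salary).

{(x2, Lee, 4460), (x2, Lee, 5240), (x2, Lee, 7400)}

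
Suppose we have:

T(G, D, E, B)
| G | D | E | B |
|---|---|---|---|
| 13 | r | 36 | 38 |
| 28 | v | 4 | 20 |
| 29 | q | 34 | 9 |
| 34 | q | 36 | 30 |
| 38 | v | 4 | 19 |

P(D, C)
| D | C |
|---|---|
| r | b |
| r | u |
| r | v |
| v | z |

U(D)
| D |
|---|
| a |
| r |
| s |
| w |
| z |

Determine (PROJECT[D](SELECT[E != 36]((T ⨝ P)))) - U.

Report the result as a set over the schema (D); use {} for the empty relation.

Joining T and P on D yields {(13, r, 36, 38, b), (13, r, 36, 38, u), (13, r, 36, 38, v), (28, v, 4, 20, z), (38, v, 4, 19, z)}.
Filtering on E != 36 leaves {(28, v, 4, 20, z), (38, v, 4, 19, z)}.
Keep only column(s) D (1 duplicate(s) eliminated): {v}
Difference: {v} with {a, r, s, w, z} → {v}

{v}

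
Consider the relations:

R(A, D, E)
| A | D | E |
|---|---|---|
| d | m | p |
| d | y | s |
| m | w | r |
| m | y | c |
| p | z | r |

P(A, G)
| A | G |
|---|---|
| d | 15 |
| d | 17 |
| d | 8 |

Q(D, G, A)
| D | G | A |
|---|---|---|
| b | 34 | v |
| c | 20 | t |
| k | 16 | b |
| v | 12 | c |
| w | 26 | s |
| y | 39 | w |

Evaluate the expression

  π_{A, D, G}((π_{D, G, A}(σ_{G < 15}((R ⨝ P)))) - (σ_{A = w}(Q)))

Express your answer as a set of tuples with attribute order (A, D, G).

Joining R and P on A yields {(d, m, p, 15), (d, m, p, 17), (d, m, p, 8), (d, y, s, 15), (d, y, s, 17), (d, y, s, 8)}.
Selection G < 15: {(d, m, p, 8), (d, y, s, 8)}
π[D, G, A]: project onto (D, G, A) → {(m, 8, d), (y, 8, d)}
Selection A = w: {(y, 39, w)}
Difference: {(m, 8, d), (y, 8, d)} with {(y, 39, w)} → {(m, 8, d), (y, 8, d)}
π[A, D, G]: project onto (A, D, G) → {(d, m, 8), (d, y, 8)}

{(d, m, 8), (d, y, 8)}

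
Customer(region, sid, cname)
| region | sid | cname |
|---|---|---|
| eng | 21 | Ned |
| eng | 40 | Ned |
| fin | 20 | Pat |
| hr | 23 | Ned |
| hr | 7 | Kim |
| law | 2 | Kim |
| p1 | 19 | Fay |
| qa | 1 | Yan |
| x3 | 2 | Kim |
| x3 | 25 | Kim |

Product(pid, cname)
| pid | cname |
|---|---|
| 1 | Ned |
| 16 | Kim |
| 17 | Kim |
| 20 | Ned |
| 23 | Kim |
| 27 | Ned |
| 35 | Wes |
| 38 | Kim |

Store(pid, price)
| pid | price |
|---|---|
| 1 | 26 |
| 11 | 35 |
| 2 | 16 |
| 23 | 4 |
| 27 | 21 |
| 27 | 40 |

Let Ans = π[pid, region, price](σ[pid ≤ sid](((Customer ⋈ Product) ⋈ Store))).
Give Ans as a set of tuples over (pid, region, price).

Natural join on cname: {(eng, 21, Ned, 1), (eng, 21, Ned, 20), (eng, 21, Ned, 27), (eng, 40, Ned, 1), (eng, 40, Ned, 20), (eng, 40, Ned, 27), (hr, 23, Ned, 1), (hr, 23, Ned, 20), (hr, 23, Ned, 27), (hr, 7, Kim, 16), (hr, 7, Kim, 17), (hr, 7, Kim, 23), (hr, 7, Kim, 38), (law, 2, Kim, 16), (law, 2, Kim, 17), (law, 2, Kim, 23), (law, 2, Kim, 38), (x3, 2, Kim, 16), (x3, 2, Kim, 17), (x3, 2, Kim, 23), (x3, 2, Kim, 38), (x3, 25, Kim, 16), (x3, 25, Kim, 17), (x3, 25, Kim, 23), (x3, 25, Kim, 38)}
Natural join on pid: {(eng, 21, Ned, 1, 26), (eng, 21, Ned, 27, 21), (eng, 21, Ned, 27, 40), (eng, 40, Ned, 1, 26), (eng, 40, Ned, 27, 21), (eng, 40, Ned, 27, 40), (hr, 23, Ned, 1, 26), (hr, 23, Ned, 27, 21), (hr, 23, Ned, 27, 40), (hr, 7, Kim, 23, 4), (law, 2, Kim, 23, 4), (x3, 2, Kim, 23, 4), (x3, 25, Kim, 23, 4)}
Filtering on pid ≤ sid leaves {(eng, 21, Ned, 1, 26), (eng, 40, Ned, 1, 26), (eng, 40, Ned, 27, 21), (eng, 40, Ned, 27, 40), (hr, 23, Ned, 1, 26), (x3, 25, Kim, 23, 4)}.
π[pid, region, price]: project onto (pid, region, price) (1 duplicate(s) eliminated) → {(1, eng, 26), (1, hr, 26), (23, x3, 4), (27, eng, 21), (27, eng, 40)}

{(1, eng, 26), (1, hr, 26), (23, x3, 4), (27, eng, 21), (27, eng, 40)}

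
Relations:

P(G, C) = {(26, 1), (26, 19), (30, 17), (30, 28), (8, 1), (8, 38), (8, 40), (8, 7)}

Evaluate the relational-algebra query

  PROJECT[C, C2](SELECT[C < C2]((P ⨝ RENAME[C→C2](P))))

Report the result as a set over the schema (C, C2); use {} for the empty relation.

{(1, 19), (1, 38), (1, 40), (1, 7), (17, 28), (38, 40), (7, 38), (7, 40)}

ρ[C→C2]: schema becomes (G, C2); tuples unchanged.
Natural join on G: {(26, 1, 1), (26, 1, 19), (26, 19, 1), (26, 19, 19), (30, 17, 17), (30, 17, 28), (30, 28, 17), (30, 28, 28), (8, 1, 1), (8, 1, 38), (8, 1, 40), (8, 1, 7), (8, 38, 1), (8, 38, 38), (8, 38, 40), (8, 38, 7), (8, 40, 1), (8, 40, 38), (8, 40, 40), (8, 40, 7), (8, 7, 1), (8, 7, 38), (8, 7, 40), (8, 7, 7)}
σ[C < C2]: keep tuples satisfying C < C2 → {(26, 1, 19), (30, 17, 28), (8, 1, 38), (8, 1, 40), (8, 1, 7), (8, 38, 40), (8, 7, 38), (8, 7, 40)}
π[C, C2]: project onto (C, C2) → {(1, 19), (1, 38), (1, 40), (1, 7), (17, 28), (38, 40), (7, 38), (7, 40)}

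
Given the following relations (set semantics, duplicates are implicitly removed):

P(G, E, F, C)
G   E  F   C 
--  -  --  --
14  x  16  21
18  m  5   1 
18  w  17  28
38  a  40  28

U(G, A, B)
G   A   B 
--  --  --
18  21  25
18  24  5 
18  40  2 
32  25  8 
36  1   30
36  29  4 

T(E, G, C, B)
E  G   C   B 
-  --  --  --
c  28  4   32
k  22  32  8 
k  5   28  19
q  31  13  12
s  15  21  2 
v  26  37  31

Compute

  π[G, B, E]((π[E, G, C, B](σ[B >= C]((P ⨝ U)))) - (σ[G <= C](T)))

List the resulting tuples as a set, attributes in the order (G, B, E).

{(18, 2, m), (18, 25, m), (18, 5, m)}

P ⋈ U (natural join on G): {(18, m, 5, 1, 21, 25), (18, m, 5, 1, 24, 5), (18, m, 5, 1, 40, 2), (18, w, 17, 28, 21, 25), (18, w, 17, 28, 24, 5), (18, w, 17, 28, 40, 2)}
Filtering on B >= C leaves {(18, m, 5, 1, 21, 25), (18, m, 5, 1, 24, 5), (18, m, 5, 1, 40, 2)}.
π[E, G, C, B]: project onto (E, G, C, B) → {(m, 18, 1, 2), (m, 18, 1, 25), (m, 18, 1, 5)}
Filtering on G <= C leaves {(k, 22, 32, 8), (k, 5, 28, 19), (s, 15, 21, 2), (v, 26, 37, 31)}.
Set difference of the two operands is {(m, 18, 1, 2), (m, 18, 1, 25), (m, 18, 1, 5)}.
π[G, B, E]: project onto (G, B, E) → {(18, 2, m), (18, 25, m), (18, 5, m)}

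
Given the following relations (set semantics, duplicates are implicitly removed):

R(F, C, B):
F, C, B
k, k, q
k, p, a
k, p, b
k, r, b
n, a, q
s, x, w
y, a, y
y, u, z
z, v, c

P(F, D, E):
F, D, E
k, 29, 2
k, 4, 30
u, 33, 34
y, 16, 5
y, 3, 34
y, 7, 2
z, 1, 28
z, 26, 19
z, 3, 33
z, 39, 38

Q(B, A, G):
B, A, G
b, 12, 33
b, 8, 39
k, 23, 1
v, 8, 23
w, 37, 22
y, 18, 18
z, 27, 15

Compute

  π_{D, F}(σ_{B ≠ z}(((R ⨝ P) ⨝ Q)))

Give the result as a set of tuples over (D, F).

{(16, y), (29, k), (3, y), (4, k), (7, y)}

Natural join on F: {(k, k, q, 29, 2), (k, k, q, 4, 30), (k, p, a, 29, 2), (k, p, a, 4, 30), (k, p, b, 29, 2), (k, p, b, 4, 30), (k, r, b, 29, 2), (k, r, b, 4, 30), (y, a, y, 16, 5), (y, a, y, 3, 34), (y, a, y, 7, 2), (y, u, z, 16, 5), (y, u, z, 3, 34), (y, u, z, 7, 2), (z, v, c, 1, 28), (z, v, c, 26, 19), (z, v, c, 3, 33), (z, v, c, 39, 38)}
Natural join on B: {(k, p, b, 29, 2, 12, 33), (k, p, b, 29, 2, 8, 39), (k, p, b, 4, 30, 12, 33), (k, p, b, 4, 30, 8, 39), (k, r, b, 29, 2, 12, 33), (k, r, b, 29, 2, 8, 39), (k, r, b, 4, 30, 12, 33), (k, r, b, 4, 30, 8, 39), (y, a, y, 16, 5, 18, 18), (y, a, y, 3, 34, 18, 18), (y, a, y, 7, 2, 18, 18), (y, u, z, 16, 5, 27, 15), (y, u, z, 3, 34, 27, 15), (y, u, z, 7, 2, 27, 15)}
Selection B ≠ z: {(k, p, b, 29, 2, 12, 33), (k, p, b, 29, 2, 8, 39), (k, p, b, 4, 30, 12, 33), (k, p, b, 4, 30, 8, 39), (k, r, b, 29, 2, 12, 33), (k, r, b, 29, 2, 8, 39), (k, r, b, 4, 30, 12, 33), (k, r, b, 4, 30, 8, 39), (y, a, y, 16, 5, 18, 18), (y, a, y, 3, 34, 18, 18), (y, a, y, 7, 2, 18, 18)}
π_{D, F} gives {(16, y), (29, k), (3, y), (4, k), (7, y)} (6 duplicate(s) eliminated).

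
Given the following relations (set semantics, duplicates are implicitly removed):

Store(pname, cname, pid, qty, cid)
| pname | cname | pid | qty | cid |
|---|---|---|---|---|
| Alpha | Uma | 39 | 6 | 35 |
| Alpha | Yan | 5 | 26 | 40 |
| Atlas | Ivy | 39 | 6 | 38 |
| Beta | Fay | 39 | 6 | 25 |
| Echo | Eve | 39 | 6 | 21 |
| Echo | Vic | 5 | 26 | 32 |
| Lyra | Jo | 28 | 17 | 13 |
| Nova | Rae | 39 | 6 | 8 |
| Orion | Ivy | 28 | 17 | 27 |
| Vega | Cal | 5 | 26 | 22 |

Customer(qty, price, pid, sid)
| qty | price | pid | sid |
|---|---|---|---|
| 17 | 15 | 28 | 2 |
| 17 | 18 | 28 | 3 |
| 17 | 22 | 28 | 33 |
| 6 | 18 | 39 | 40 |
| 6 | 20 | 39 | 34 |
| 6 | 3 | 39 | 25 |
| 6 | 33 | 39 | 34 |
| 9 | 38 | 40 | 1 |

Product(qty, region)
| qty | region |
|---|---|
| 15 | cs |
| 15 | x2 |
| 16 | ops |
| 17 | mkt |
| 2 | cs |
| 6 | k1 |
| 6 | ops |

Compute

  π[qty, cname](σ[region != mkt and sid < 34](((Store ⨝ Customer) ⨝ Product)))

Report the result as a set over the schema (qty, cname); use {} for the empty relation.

{(6, Eve), (6, Fay), (6, Ivy), (6, Rae), (6, Uma)}

Joining Store and Customer on pid, qty yields {(Alpha, Uma, 39, 6, 35, 18, 40), (Alpha, Uma, 39, 6, 35, 20, 34), (Alpha, Uma, 39, 6, 35, 3, 25), (Alpha, Uma, 39, 6, 35, 33, 34), (Atlas, Ivy, 39, 6, 38, 18, 40), (Atlas, Ivy, 39, 6, 38, 20, 34), (Atlas, Ivy, 39, 6, 38, 3, 25), (Atlas, Ivy, 39, 6, 38, 33, 34), (Beta, Fay, 39, 6, 25, 18, 40), (Beta, Fay, 39, 6, 25, 20, 34), (Beta, Fay, 39, 6, 25, 3, 25), (Beta, Fay, 39, 6, 25, 33, 34), (Echo, Eve, 39, 6, 21, 18, 40), (Echo, Eve, 39, 6, 21, 20, 34), (Echo, Eve, 39, 6, 21, 3, 25), (Echo, Eve, 39, 6, 21, 33, 34), (Lyra, Jo, 28, 17, 13, 15, 2), (Lyra, Jo, 28, 17, 13, 18, 3), (Lyra, Jo, 28, 17, 13, 22, 33), (Nova, Rae, 39, 6, 8, 18, 40), (Nova, Rae, 39, 6, 8, 20, 34), (Nova, Rae, 39, 6, 8, 3, 25), (Nova, Rae, 39, 6, 8, 33, 34), (Orion, Ivy, 28, 17, 27, 15, 2), (Orion, Ivy, 28, 17, 27, 18, 3), (Orion, Ivy, 28, 17, 27, 22, 33)}.
Joining (Store ⨝ Customer) and Product on qty yields {(Alpha, Uma, 39, 6, 35, 18, 40, k1), (Alpha, Uma, 39, 6, 35, 18, 40, ops), (Alpha, Uma, 39, 6, 35, 20, 34, k1), (Alpha, Uma, 39, 6, 35, 20, 34, ops), (Alpha, Uma, 39, 6, 35, 3, 25, k1), (Alpha, Uma, 39, 6, 35, 3, 25, ops), (Alpha, Uma, 39, 6, 35, 33, 34, k1), (Alpha, Uma, 39, 6, 35, 33, 34, ops), (Atlas, Ivy, 39, 6, 38, 18, 40, k1), (Atlas, Ivy, 39, 6, 38, 18, 40, ops), (Atlas, Ivy, 39, 6, 38, 20, 34, k1), (Atlas, Ivy, 39, 6, 38, 20, 34, ops), (Atlas, Ivy, 39, 6, 38, 3, 25, k1), (Atlas, Ivy, 39, 6, 38, 3, 25, ops), (Atlas, Ivy, 39, 6, 38, 33, 34, k1), (Atlas, Ivy, 39, 6, 38, 33, 34, ops), (Beta, Fay, 39, 6, 25, 18, 40, k1), (Beta, Fay, 39, 6, 25, 18, 40, ops), (Beta, Fay, 39, 6, 25, 20, 34, k1), (Beta, Fay, 39, 6, 25, 20, 34, ops), (Beta, Fay, 39, 6, 25, 3, 25, k1), (Beta, Fay, 39, 6, 25, 3, 25, ops), (Beta, Fay, 39, 6, 25, 33, 34, k1), (Beta, Fay, 39, 6, 25, 33, 34, ops), (Echo, Eve, 39, 6, 21, 18, 40, k1), (Echo, Eve, 39, 6, 21, 18, 40, ops), (Echo, Eve, 39, 6, 21, 20, 34, k1), (Echo, Eve, 39, 6, 21, 20, 34, ops), (Echo, Eve, 39, 6, 21, 3, 25, k1), (Echo, Eve, 39, 6, 21, 3, 25, ops), (Echo, Eve, 39, 6, 21, 33, 34, k1), (Echo, Eve, 39, 6, 21, 33, 34, ops), (Lyra, Jo, 28, 17, 13, 15, 2, mkt), (Lyra, Jo, 28, 17, 13, 18, 3, mkt), (Lyra, Jo, 28, 17, 13, 22, 33, mkt), (Nova, Rae, 39, 6, 8, 18, 40, k1), (Nova, Rae, 39, 6, 8, 18, 40, ops), (Nova, Rae, 39, 6, 8, 20, 34, k1), (Nova, Rae, 39, 6, 8, 20, 34, ops), (Nova, Rae, 39, 6, 8, 3, 25, k1), (Nova, Rae, 39, 6, 8, 3, 25, ops), (Nova, Rae, 39, 6, 8, 33, 34, k1), (Nova, Rae, 39, 6, 8, 33, 34, ops), (Orion, Ivy, 28, 17, 27, 15, 2, mkt), (Orion, Ivy, 28, 17, 27, 18, 3, mkt), (Orion, Ivy, 28, 17, 27, 22, 33, mkt)}.
σ[region != mkt and sid < 34]: keep tuples satisfying region != mkt and sid < 34 → {(Alpha, Uma, 39, 6, 35, 3, 25, k1), (Alpha, Uma, 39, 6, 35, 3, 25, ops), (Atlas, Ivy, 39, 6, 38, 3, 25, k1), (Atlas, Ivy, 39, 6, 38, 3, 25, ops), (Beta, Fay, 39, 6, 25, 3, 25, k1), (Beta, Fay, 39, 6, 25, 3, 25, ops), (Echo, Eve, 39, 6, 21, 3, 25, k1), (Echo, Eve, 39, 6, 21, 3, 25, ops), (Nova, Rae, 39, 6, 8, 3, 25, k1), (Nova, Rae, 39, 6, 8, 3, 25, ops)}
Keep only column(s) qty, cname (5 duplicate(s) eliminated): {(6, Eve), (6, Fay), (6, Ivy), (6, Rae), (6, Uma)}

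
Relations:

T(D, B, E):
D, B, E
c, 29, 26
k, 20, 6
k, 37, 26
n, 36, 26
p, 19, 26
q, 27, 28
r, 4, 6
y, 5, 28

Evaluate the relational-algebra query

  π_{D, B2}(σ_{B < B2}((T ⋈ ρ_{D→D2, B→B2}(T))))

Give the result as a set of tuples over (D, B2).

{(c, 36), (c, 37), (n, 37), (p, 29), (p, 36), (p, 37), (r, 20), (y, 27)}

ρ[D→D2, B→B2]: schema becomes (D2, B2, E); tuples unchanged.
T ⋈ ρ_{D→D2, B→B2}(T) (natural join on E): {(c, 29, 26, c, 29), (c, 29, 26, k, 37), (c, 29, 26, n, 36), (c, 29, 26, p, 19), (k, 20, 6, k, 20), (k, 20, 6, r, 4), (k, 37, 26, c, 29), (k, 37, 26, k, 37), (k, 37, 26, n, 36), (k, 37, 26, p, 19), (n, 36, 26, c, 29), (n, 36, 26, k, 37), (n, 36, 26, n, 36), (n, 36, 26, p, 19), (p, 19, 26, c, 29), (p, 19, 26, k, 37), (p, 19, 26, n, 36), (p, 19, 26, p, 19), (q, 27, 28, q, 27), (q, 27, 28, y, 5), (r, 4, 6, k, 20), (r, 4, 6, r, 4), (y, 5, 28, q, 27), (y, 5, 28, y, 5)}
σ[B < B2]: keep tuples satisfying B < B2 → {(c, 29, 26, k, 37), (c, 29, 26, n, 36), (n, 36, 26, k, 37), (p, 19, 26, c, 29), (p, 19, 26, k, 37), (p, 19, 26, n, 36), (r, 4, 6, k, 20), (y, 5, 28, q, 27)}
Projecting to D, B2: {(c, 36), (c, 37), (n, 37), (p, 29), (p, 36), (p, 37), (r, 20), (y, 27)}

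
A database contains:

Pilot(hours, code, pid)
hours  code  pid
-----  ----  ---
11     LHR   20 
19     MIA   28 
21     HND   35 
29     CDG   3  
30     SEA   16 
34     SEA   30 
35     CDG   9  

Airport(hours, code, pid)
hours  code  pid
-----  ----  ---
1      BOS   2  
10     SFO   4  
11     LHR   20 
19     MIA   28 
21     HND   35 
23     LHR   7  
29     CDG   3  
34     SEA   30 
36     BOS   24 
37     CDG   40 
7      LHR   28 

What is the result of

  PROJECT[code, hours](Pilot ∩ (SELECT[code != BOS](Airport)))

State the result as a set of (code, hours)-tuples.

Filtering on code != BOS leaves {(10, SFO, 4), (11, LHR, 20), (19, MIA, 28), (21, HND, 35), (23, LHR, 7), (29, CDG, 3), (34, SEA, 30), (37, CDG, 40), (7, LHR, 28)}.
Set intersection of the two operands is {(11, LHR, 20), (19, MIA, 28), (21, HND, 35), (29, CDG, 3), (34, SEA, 30)}.
π_{code, hours} gives {(CDG, 29), (HND, 21), (LHR, 11), (MIA, 19), (SEA, 34)}.

{(CDG, 29), (HND, 21), (LHR, 11), (MIA, 19), (SEA, 34)}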